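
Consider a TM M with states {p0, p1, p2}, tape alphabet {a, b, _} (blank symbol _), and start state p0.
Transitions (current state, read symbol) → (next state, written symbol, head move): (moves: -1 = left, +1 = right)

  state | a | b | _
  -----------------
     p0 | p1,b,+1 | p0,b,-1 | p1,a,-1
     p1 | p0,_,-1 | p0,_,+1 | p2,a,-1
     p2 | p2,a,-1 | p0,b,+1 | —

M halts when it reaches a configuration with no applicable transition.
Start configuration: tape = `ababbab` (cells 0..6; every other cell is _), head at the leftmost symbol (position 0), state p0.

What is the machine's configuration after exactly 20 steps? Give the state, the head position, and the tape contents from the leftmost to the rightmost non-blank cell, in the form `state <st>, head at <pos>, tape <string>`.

state p0, head at 4, tape b___abb

p0 | [a]babbab_   read a → write b, move +1, go to p1
p1 | b[b]abbab_   read b → write _, move +1, go to p0
p0 | b_[a]bbab_   read a → write b, move +1, go to p1
p1 | b_b[b]bab_   read b → write _, move +1, go to p0
p0 | b_b_[b]ab_   read b → write b, move -1, go to p0
p0 | b_b[_]bab_   read _ → write a, move -1, go to p1
p1 | b_[b]abab_   read b → write _, move +1, go to p0
p0 | b__[a]bab_   read a → write b, move +1, go to p1
p1 | b__b[b]ab_   read b → write _, move +1, go to p0
p0 | b__b_[a]b_   read a → write b, move +1, go to p1
p1 | b__b_b[b]_   read b → write _, move +1, go to p0
p0 | b__b_b_[_]   read _ → write a, move -1, go to p1
p1 | b__b_b[_]a   read _ → write a, move -1, go to p2
p2 | b__b_[b]aa   read b → write b, move +1, go to p0
p0 | b__b_b[a]a   read a → write b, move +1, go to p1
p1 | b__b_bb[a]   read a → write _, move -1, go to p0
p0 | b__b_b[b]_   read b → write b, move -1, go to p0
p0 | b__b_[b]b_   read b → write b, move -1, go to p0
p0 | b__b[_]bb_   read _ → write a, move -1, go to p1
p1 | b__[b]abb_   read b → write _, move +1, go to p0
p0 | b___[a]bb_
After 20 steps: state p0, head at 4, tape b___abb.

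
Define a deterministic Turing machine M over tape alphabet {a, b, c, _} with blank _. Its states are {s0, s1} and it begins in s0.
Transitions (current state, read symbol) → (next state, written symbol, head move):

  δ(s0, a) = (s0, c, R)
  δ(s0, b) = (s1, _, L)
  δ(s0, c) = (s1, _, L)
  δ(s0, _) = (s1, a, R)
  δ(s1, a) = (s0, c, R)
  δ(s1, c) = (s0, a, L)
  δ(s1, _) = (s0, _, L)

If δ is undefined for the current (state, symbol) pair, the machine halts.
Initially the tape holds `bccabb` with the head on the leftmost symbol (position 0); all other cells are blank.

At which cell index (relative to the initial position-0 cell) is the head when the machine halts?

5

s0 | ____[b]ccabb   read b → write _, move L, go to s1
s1 | ___[_]_ccabb   read _ → write _, move L, go to s0
s0 | __[_]__ccabb   read _ → write a, move R, go to s1
s1 | __a[_]_ccabb   read _ → write _, move L, go to s0
s0 | __[a]__ccabb   read a → write c, move R, go to s0
s0 | __c[_]_ccabb   read _ → write a, move R, go to s1
s1 | __ca[_]ccabb   read _ → write _, move L, go to s0
s0 | __c[a]_ccabb   read a → write c, move R, go to s0
s0 | __cc[_]ccabb   read _ → write a, move R, go to s1
s1 | __cca[c]cabb   read c → write a, move L, go to s0
s0 | __cc[a]acabb   read a → write c, move R, go to s0
s0 | __ccc[a]cabb   read a → write c, move R, go to s0
s0 | __cccc[c]abb   read c → write _, move L, go to s1
s1 | __ccc[c]_abb   read c → write a, move L, go to s0
s0 | __cc[c]a_abb   read c → write _, move L, go to s1
s1 | __c[c]_a_abb   read c → write a, move L, go to s0
s0 | __[c]a_a_abb   read c → write _, move L, go to s1
s1 | _[_]_a_a_abb   read _ → write _, move L, go to s0
s0 | [_]__a_a_abb   read _ → write a, move R, go to s1
s1 | a[_]_a_a_abb   read _ → write _, move L, go to s0
s0 | [a]__a_a_abb   read a → write c, move R, go to s0
s0 | c[_]_a_a_abb   read _ → write a, move R, go to s1
s1 | ca[_]a_a_abb   read _ → write _, move L, go to s0
s0 | c[a]_a_a_abb   read a → write c, move R, go to s0
s0 | cc[_]a_a_abb   read _ → write a, move R, go to s1
s1 | cca[a]_a_abb   read a → write c, move R, go to s0
s0 | ccac[_]a_abb   read _ → write a, move R, go to s1
s1 | ccaca[a]_abb   read a → write c, move R, go to s0
s0 | ccacac[_]abb   read _ → write a, move R, go to s1
s1 | ccacaca[a]bb   read a → write c, move R, go to s0
s0 | ccacacac[b]b   read b → write _, move L, go to s1
s1 | ccacaca[c]_b   read c → write a, move L, go to s0
s0 | ccacac[a]a_b   read a → write c, move R, go to s0
s0 | ccacacc[a]_b   read a → write c, move R, go to s0
s0 | ccacaccc[_]b   read _ → write a, move R, go to s1
s1 | ccacaccca[b]
At halt the head is at cell 5.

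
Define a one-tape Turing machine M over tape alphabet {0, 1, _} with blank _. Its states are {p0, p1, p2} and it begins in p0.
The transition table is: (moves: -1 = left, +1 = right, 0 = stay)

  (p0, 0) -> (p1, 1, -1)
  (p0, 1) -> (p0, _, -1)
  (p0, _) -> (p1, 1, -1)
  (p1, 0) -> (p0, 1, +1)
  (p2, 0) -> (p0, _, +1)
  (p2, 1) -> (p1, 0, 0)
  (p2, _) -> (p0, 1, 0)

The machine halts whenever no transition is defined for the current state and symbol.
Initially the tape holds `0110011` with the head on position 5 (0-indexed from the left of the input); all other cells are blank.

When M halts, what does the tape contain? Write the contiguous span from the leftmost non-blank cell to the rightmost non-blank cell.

state=p0 head=5 tape=_01100[1]1   (p0,1)→(p0,_,-1)
state=p0 head=4 tape=_0110[0]_1   (p0,0)→(p1,1,-1)
state=p1 head=3 tape=_011[0]1_1   (p1,0)→(p0,1,+1)
state=p0 head=4 tape=_0111[1]_1   (p0,1)→(p0,_,-1)
state=p0 head=3 tape=_011[1]__1   (p0,1)→(p0,_,-1)
state=p0 head=2 tape=_01[1]___1   (p0,1)→(p0,_,-1)
state=p0 head=1 tape=_0[1]____1   (p0,1)→(p0,_,-1)
state=p0 head=0 tape=_[0]_____1   (p0,0)→(p1,1,-1)
state=p1 head=-1 tape=[_]1_____1
The non-blank tape span at halt is 1_____1.

1_____1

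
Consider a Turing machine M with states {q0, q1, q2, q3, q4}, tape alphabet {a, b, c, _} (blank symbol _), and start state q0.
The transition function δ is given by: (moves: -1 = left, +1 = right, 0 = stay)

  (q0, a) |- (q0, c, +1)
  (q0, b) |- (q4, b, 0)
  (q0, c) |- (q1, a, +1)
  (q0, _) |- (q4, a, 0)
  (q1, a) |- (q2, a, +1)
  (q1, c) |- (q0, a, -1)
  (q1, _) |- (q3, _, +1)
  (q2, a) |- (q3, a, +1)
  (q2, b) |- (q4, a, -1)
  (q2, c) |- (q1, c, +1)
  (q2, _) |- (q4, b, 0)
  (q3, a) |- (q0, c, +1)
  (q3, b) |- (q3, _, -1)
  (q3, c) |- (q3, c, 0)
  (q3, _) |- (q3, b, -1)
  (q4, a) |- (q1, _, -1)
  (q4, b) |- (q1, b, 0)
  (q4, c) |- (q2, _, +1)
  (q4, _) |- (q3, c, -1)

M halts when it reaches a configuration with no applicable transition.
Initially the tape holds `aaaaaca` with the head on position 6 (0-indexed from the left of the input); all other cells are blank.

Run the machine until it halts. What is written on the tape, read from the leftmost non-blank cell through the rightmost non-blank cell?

aaaaaaab

state=q0 head=6 tape=aaaaac[a]_   (q0,a)→(q0,c,+1)
state=q0 head=7 tape=aaaaacc[_]   (q0,_)→(q4,a,0)
state=q4 head=7 tape=aaaaacc[a]   (q4,a)→(q1,_,-1)
state=q1 head=6 tape=aaaaac[c]_   (q1,c)→(q0,a,-1)
state=q0 head=5 tape=aaaaa[c]a_   (q0,c)→(q1,a,+1)
state=q1 head=6 tape=aaaaaa[a]_   (q1,a)→(q2,a,+1)
state=q2 head=7 tape=aaaaaaa[_]   (q2,_)→(q4,b,0)
state=q4 head=7 tape=aaaaaaa[b]   (q4,b)→(q1,b,0)
state=q1 head=7 tape=aaaaaaa[b]
The non-blank tape span at halt is aaaaaaab.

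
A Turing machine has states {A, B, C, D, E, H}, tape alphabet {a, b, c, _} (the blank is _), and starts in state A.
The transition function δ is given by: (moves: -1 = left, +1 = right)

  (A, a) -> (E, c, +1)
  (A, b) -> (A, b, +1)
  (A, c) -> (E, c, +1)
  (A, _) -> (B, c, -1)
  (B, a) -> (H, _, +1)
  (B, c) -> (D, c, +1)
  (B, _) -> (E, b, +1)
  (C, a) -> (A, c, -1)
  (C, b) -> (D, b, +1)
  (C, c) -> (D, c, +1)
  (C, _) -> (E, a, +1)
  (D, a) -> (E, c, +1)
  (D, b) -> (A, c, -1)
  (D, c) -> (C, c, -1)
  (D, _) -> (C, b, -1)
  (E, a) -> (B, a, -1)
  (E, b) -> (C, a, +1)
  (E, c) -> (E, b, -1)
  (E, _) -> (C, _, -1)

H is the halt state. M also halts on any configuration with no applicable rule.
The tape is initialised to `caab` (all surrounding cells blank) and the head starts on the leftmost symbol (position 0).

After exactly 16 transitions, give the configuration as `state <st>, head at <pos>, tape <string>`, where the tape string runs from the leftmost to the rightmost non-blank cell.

state E, head at 0, tape cbbbb

state=A head=0 tape=[c]aab__   (A,c)→(E,c,+1)
state=E head=1 tape=c[a]ab__   (E,a)→(B,a,-1)
state=B head=0 tape=[c]aab__   (B,c)→(D,c,+1)
state=D head=1 tape=c[a]ab__   (D,a)→(E,c,+1)
state=E head=2 tape=cc[a]b__   (E,a)→(B,a,-1)
state=B head=1 tape=c[c]ab__   (B,c)→(D,c,+1)
state=D head=2 tape=cc[a]b__   (D,a)→(E,c,+1)
state=E head=3 tape=ccc[b]__   (E,b)→(C,a,+1)
state=C head=4 tape=ccca[_]_   (C,_)→(E,a,+1)
state=E head=5 tape=cccaa[_]   (E,_)→(C,_,-1)
state=C head=4 tape=ccca[a]_   (C,a)→(A,c,-1)
state=A head=3 tape=ccc[a]c_   (A,a)→(E,c,+1)
state=E head=4 tape=cccc[c]_   (E,c)→(E,b,-1)
state=E head=3 tape=ccc[c]b_   (E,c)→(E,b,-1)
state=E head=2 tape=cc[c]bb_   (E,c)→(E,b,-1)
state=E head=1 tape=c[c]bbb_   (E,c)→(E,b,-1)
state=E head=0 tape=[c]bbbb_
After 16 steps: state E, head at 0, tape cbbbb.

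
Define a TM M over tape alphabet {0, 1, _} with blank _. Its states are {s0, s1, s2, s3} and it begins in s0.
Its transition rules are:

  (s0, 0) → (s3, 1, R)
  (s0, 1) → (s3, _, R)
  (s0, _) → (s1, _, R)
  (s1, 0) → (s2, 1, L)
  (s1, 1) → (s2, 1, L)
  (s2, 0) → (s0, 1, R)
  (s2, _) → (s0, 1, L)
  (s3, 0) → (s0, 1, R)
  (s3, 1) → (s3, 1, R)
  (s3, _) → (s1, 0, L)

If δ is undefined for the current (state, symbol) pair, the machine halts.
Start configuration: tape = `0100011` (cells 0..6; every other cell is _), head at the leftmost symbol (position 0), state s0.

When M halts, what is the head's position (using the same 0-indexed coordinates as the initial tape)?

9

s0 | [0]100011___   read 0 → write 1, move R, go to s3
s3 | 1[1]00011___   read 1 → write 1, move R, go to s3
s3 | 11[0]0011___   read 0 → write 1, move R, go to s0
s0 | 111[0]011___   read 0 → write 1, move R, go to s3
s3 | 1111[0]11___   read 0 → write 1, move R, go to s0
s0 | 11111[1]1___   read 1 → write _, move R, go to s3
s3 | 11111_[1]___   read 1 → write 1, move R, go to s3
s3 | 11111_1[_]__   read _ → write 0, move L, go to s1
s1 | 11111_[1]0__   read 1 → write 1, move L, go to s2
s2 | 11111[_]10__   read _ → write 1, move L, go to s0
s0 | 1111[1]110__   read 1 → write _, move R, go to s3
s3 | 1111_[1]10__   read 1 → write 1, move R, go to s3
s3 | 1111_1[1]0__   read 1 → write 1, move R, go to s3
s3 | 1111_11[0]__   read 0 → write 1, move R, go to s0
s0 | 1111_111[_]_   read _ → write _, move R, go to s1
s1 | 1111_111_[_]
At halt the head is at cell 9.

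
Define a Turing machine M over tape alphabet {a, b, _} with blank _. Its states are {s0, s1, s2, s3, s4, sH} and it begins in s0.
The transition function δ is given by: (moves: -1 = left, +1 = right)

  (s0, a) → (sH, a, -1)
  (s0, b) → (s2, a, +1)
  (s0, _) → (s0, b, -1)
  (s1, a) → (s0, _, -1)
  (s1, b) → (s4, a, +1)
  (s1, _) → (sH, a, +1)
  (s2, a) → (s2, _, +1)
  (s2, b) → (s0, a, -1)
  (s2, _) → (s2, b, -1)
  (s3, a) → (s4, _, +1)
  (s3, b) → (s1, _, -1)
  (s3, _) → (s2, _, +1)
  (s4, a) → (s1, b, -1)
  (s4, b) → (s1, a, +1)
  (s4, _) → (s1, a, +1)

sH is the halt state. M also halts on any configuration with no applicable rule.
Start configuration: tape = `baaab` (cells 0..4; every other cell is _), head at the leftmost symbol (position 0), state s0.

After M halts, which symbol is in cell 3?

s0 | _[b]aaab   read b → write a, move +1, go to s2
s2 | _a[a]aab   read a → write _, move +1, go to s2
s2 | _a_[a]ab   read a → write _, move +1, go to s2
s2 | _a__[a]b   read a → write _, move +1, go to s2
s2 | _a___[b]   read b → write a, move -1, go to s0
s0 | _a__[_]a   read _ → write b, move -1, go to s0
s0 | _a_[_]ba   read _ → write b, move -1, go to s0
s0 | _a[_]bba   read _ → write b, move -1, go to s0
s0 | _[a]bbba   read a → write a, move -1, go to sH
sH | [_]abbba
Cell 3 holds b when M halts.

b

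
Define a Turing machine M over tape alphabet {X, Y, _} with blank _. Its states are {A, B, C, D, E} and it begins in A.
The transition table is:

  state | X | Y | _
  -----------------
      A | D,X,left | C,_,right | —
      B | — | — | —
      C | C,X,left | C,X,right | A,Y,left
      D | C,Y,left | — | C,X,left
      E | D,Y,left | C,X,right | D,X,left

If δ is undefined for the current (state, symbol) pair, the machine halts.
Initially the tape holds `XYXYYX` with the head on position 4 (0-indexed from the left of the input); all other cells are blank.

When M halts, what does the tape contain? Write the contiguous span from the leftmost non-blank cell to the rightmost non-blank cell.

A | XYXY[Y]X   read Y → write _, move right, go to C
C | XYXY_[X]   read X → write X, move left, go to C
C | XYXY[_]X   read _ → write Y, move left, go to A
A | XYX[Y]YX   read Y → write _, move right, go to C
C | XYX_[Y]X   read Y → write X, move right, go to C
C | XYX_X[X]   read X → write X, move left, go to C
C | XYX_[X]X   read X → write X, move left, go to C
C | XYX[_]XX   read _ → write Y, move left, go to A
A | XY[X]YXX   read X → write X, move left, go to D
D | X[Y]XYXX
The non-blank tape span at halt is XYXYXX.

XYXYXX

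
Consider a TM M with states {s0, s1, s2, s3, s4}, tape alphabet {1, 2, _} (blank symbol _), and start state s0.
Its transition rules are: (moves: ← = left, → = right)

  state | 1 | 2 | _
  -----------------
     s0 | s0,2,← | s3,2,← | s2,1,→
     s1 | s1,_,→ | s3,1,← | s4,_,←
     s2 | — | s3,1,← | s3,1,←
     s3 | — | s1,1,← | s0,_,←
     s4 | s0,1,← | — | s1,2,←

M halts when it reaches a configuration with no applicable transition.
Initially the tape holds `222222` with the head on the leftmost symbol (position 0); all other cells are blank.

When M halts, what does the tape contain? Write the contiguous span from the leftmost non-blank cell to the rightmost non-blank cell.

11222222

state=s0 head=0 tape=__[2]22222   (s0,2)→(s3,2,←)
state=s3 head=-1 tape=_[_]222222   (s3,_)→(s0,_,←)
state=s0 head=-2 tape=[_]_222222   (s0,_)→(s2,1,→)
state=s2 head=-1 tape=1[_]222222   (s2,_)→(s3,1,←)
state=s3 head=-2 tape=[1]1222222
The non-blank tape span at halt is 11222222.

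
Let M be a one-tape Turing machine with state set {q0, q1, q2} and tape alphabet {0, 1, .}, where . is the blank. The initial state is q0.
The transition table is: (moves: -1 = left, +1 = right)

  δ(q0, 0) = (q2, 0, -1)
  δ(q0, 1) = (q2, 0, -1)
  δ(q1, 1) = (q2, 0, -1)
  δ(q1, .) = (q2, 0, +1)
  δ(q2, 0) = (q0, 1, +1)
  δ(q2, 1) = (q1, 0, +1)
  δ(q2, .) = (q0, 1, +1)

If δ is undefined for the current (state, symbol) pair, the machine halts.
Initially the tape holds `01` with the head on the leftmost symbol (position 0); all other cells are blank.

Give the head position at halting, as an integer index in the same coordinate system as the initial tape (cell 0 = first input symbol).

state=q0 head=0 tape=.[0]1   (q0,0)→(q2,0,-1)
state=q2 head=-1 tape=[.]01   (q2,.)→(q0,1,+1)
state=q0 head=0 tape=1[0]1   (q0,0)→(q2,0,-1)
state=q2 head=-1 tape=[1]01   (q2,1)→(q1,0,+1)
state=q1 head=0 tape=0[0]1
At halt the head is at cell 0.

0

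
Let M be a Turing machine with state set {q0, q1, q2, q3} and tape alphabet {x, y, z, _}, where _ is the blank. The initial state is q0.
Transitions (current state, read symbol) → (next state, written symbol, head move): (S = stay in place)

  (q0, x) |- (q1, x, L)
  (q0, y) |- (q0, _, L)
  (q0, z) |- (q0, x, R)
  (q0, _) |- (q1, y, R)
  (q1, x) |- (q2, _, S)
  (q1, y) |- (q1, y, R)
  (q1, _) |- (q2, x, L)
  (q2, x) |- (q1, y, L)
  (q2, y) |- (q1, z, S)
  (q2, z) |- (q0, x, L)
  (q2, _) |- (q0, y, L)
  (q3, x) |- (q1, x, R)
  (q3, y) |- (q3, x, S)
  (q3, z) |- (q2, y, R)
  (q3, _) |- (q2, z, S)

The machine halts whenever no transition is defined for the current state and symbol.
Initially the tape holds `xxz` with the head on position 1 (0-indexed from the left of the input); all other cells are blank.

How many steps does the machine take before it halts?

12

q0 | __x[x]z   read x → write x, move L, go to q1
q1 | __[x]xz   read x → write _, move S, go to q2
q2 | __[_]xz   read _ → write y, move L, go to q0
q0 | _[_]yxz   read _ → write y, move R, go to q1
q1 | _y[y]xz   read y → write y, move R, go to q1
q1 | _yy[x]z   read x → write _, move S, go to q2
q2 | _yy[_]z   read _ → write y, move L, go to q0
q0 | _y[y]yz   read y → write _, move L, go to q0
q0 | _[y]_yz   read y → write _, move L, go to q0
q0 | [_]__yz   read _ → write y, move R, go to q1
q1 | y[_]_yz   read _ → write x, move L, go to q2
q2 | [y]x_yz   read y → write z, move S, go to q1
q1 | [z]x_yz
M halts after 12 transitions.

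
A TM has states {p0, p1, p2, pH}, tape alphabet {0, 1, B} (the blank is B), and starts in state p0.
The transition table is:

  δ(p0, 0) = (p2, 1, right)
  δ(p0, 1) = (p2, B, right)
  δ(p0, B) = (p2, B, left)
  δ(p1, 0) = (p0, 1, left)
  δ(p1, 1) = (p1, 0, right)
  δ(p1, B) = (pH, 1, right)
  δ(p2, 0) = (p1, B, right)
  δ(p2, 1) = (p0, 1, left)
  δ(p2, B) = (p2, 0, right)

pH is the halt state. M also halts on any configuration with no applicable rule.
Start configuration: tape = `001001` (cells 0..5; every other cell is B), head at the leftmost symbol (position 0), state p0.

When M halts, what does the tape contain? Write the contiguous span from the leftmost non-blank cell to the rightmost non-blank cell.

state=p0 head=0 tape=[0]01001   (p0,0)→(p2,1,right)
state=p2 head=1 tape=1[0]1001   (p2,0)→(p1,B,right)
state=p1 head=2 tape=1B[1]001   (p1,1)→(p1,0,right)
state=p1 head=3 tape=1B0[0]01   (p1,0)→(p0,1,left)
state=p0 head=2 tape=1B[0]101   (p0,0)→(p2,1,right)
state=p2 head=3 tape=1B1[1]01   (p2,1)→(p0,1,left)
state=p0 head=2 tape=1B[1]101   (p0,1)→(p2,B,right)
state=p2 head=3 tape=1BB[1]01   (p2,1)→(p0,1,left)
state=p0 head=2 tape=1B[B]101   (p0,B)→(p2,B,left)
state=p2 head=1 tape=1[B]B101   (p2,B)→(p2,0,right)
state=p2 head=2 tape=10[B]101   (p2,B)→(p2,0,right)
state=p2 head=3 tape=100[1]01   (p2,1)→(p0,1,left)
state=p0 head=2 tape=10[0]101   (p0,0)→(p2,1,right)
state=p2 head=3 tape=101[1]01   (p2,1)→(p0,1,left)
state=p0 head=2 tape=10[1]101   (p0,1)→(p2,B,right)
state=p2 head=3 tape=10B[1]01   (p2,1)→(p0,1,left)
state=p0 head=2 tape=10[B]101   (p0,B)→(p2,B,left)
state=p2 head=1 tape=1[0]B101   (p2,0)→(p1,B,right)
state=p1 head=2 tape=1B[B]101   (p1,B)→(pH,1,right)
state=pH head=3 tape=1B1[1]01
The non-blank tape span at halt is 1B1101.

1B1101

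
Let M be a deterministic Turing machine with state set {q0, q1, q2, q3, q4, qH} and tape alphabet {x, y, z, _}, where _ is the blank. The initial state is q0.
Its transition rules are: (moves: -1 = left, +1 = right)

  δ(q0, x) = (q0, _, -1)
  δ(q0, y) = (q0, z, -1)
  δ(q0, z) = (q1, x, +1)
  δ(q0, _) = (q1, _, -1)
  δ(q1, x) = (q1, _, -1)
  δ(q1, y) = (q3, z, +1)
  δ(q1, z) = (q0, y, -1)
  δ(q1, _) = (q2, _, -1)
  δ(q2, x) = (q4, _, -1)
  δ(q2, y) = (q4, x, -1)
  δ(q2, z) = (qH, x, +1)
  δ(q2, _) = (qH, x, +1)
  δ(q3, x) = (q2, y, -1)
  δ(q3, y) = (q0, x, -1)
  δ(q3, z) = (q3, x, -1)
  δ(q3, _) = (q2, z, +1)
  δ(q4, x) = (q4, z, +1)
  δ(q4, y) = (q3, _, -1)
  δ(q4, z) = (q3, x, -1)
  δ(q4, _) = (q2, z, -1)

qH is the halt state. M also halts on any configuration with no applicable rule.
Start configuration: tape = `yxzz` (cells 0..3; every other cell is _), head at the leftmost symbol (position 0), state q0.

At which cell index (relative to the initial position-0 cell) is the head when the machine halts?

-2

q0 | ___[y]xzz   read y → write z, move -1, go to q0
q0 | __[_]zxzz   read _ → write _, move -1, go to q1
q1 | _[_]_zxzz   read _ → write _, move -1, go to q2
q2 | [_]__zxzz   read _ → write x, move +1, go to qH
qH | x[_]_zxzz
At halt the head is at cell -2.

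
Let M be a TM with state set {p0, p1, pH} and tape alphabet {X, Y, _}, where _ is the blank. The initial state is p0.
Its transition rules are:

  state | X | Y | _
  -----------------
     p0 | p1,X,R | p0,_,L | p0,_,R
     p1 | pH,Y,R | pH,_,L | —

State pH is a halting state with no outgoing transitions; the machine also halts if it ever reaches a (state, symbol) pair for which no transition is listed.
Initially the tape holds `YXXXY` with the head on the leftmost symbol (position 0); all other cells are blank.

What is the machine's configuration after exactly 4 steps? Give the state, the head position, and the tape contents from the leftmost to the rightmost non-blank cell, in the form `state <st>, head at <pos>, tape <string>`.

state=p0 head=0 tape=_[Y]XXXY   (p0,Y)→(p0,_,L)
state=p0 head=-1 tape=[_]_XXXY   (p0,_)→(p0,_,R)
state=p0 head=0 tape=_[_]XXXY   (p0,_)→(p0,_,R)
state=p0 head=1 tape=__[X]XXY   (p0,X)→(p1,X,R)
state=p1 head=2 tape=__X[X]XY
After 4 steps: state p1, head at 2, tape XXXY.

state p1, head at 2, tape XXXY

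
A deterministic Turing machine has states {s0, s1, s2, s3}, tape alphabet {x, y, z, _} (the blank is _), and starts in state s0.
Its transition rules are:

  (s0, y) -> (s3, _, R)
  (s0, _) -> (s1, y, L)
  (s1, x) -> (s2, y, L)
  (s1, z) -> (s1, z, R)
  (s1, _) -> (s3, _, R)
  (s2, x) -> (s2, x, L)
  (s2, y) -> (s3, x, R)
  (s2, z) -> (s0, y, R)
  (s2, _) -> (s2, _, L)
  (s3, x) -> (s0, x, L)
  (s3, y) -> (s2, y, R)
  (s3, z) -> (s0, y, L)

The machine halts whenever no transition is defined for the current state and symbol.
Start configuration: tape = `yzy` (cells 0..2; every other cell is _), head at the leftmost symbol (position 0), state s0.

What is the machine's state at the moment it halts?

s3

s0 | _[y]zy_   read y → write _, move R, go to s3
s3 | __[z]y_   read z → write y, move L, go to s0
s0 | _[_]yy_   read _ → write y, move L, go to s1
s1 | [_]yyy_   read _ → write _, move R, go to s3
s3 | _[y]yy_   read y → write y, move R, go to s2
s2 | _y[y]y_   read y → write x, move R, go to s3
s3 | _yx[y]_   read y → write y, move R, go to s2
s2 | _yxy[_]   read _ → write _, move L, go to s2
s2 | _yx[y]_   read y → write x, move R, go to s3
s3 | _yxx[_]
No transition is defined for (s3, _); M halts in state s3.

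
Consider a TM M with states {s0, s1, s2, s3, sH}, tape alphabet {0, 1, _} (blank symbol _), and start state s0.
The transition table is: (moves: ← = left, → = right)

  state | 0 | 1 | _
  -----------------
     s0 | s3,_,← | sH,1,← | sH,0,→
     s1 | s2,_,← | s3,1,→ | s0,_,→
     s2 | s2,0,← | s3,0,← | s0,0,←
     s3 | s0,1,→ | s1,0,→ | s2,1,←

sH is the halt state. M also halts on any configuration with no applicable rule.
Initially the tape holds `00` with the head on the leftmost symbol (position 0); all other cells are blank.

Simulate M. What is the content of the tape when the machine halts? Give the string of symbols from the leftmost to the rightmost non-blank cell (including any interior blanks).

001_0

state=s0 head=0 tape=___[0]0   (s0,0)→(s3,_,←)
state=s3 head=-1 tape=__[_]_0   (s3,_)→(s2,1,←)
state=s2 head=-2 tape=_[_]1_0   (s2,_)→(s0,0,←)
state=s0 head=-3 tape=[_]01_0   (s0,_)→(sH,0,→)
state=sH head=-2 tape=0[0]1_0
The non-blank tape span at halt is 001_0.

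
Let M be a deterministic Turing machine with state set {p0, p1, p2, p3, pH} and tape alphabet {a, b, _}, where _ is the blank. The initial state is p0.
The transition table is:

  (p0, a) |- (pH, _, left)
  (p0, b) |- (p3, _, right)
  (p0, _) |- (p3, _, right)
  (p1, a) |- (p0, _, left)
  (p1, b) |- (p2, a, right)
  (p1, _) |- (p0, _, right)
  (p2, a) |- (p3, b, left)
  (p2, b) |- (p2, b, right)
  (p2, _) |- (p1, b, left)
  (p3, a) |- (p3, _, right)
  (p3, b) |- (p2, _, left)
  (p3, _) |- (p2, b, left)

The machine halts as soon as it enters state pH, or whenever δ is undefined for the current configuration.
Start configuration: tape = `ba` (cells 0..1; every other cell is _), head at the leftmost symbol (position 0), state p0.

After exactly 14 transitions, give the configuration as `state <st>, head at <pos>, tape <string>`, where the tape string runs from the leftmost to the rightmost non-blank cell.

state=p0 head=0 tape=[b]a_   (p0,b)→(p3,_,right)
state=p3 head=1 tape=_[a]_   (p3,a)→(p3,_,right)
state=p3 head=2 tape=__[_]   (p3,_)→(p2,b,left)
state=p2 head=1 tape=_[_]b   (p2,_)→(p1,b,left)
state=p1 head=0 tape=[_]bb   (p1,_)→(p0,_,right)
state=p0 head=1 tape=_[b]b   (p0,b)→(p3,_,right)
state=p3 head=2 tape=__[b]   (p3,b)→(p2,_,left)
state=p2 head=1 tape=_[_]_   (p2,_)→(p1,b,left)
state=p1 head=0 tape=[_]b_   (p1,_)→(p0,_,right)
state=p0 head=1 tape=_[b]_   (p0,b)→(p3,_,right)
state=p3 head=2 tape=__[_]   (p3,_)→(p2,b,left)
state=p2 head=1 tape=_[_]b   (p2,_)→(p1,b,left)
state=p1 head=0 tape=[_]bb   (p1,_)→(p0,_,right)
state=p0 head=1 tape=_[b]b   (p0,b)→(p3,_,right)
state=p3 head=2 tape=__[b]
After 14 steps: state p3, head at 2, tape b.

state p3, head at 2, tape b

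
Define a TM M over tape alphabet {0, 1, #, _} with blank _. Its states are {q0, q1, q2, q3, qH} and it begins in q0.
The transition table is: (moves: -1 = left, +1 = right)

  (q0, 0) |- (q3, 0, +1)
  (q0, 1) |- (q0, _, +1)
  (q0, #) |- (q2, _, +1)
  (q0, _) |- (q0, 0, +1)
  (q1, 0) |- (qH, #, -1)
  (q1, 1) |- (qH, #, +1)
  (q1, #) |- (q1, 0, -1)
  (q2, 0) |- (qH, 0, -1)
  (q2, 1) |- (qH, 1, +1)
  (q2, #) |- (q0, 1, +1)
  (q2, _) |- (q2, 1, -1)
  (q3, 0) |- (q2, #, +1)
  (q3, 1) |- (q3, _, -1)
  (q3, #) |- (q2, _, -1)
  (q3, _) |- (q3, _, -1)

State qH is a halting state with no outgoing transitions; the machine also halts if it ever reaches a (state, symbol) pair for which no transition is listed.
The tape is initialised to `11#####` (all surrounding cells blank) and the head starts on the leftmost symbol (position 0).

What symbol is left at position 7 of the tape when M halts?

state=q0 head=0 tape=[1]1#####_   (q0,1)→(q0,_,+1)
state=q0 head=1 tape=_[1]#####_   (q0,1)→(q0,_,+1)
state=q0 head=2 tape=__[#]####_   (q0,#)→(q2,_,+1)
state=q2 head=3 tape=___[#]###_   (q2,#)→(q0,1,+1)
state=q0 head=4 tape=___1[#]##_   (q0,#)→(q2,_,+1)
state=q2 head=5 tape=___1_[#]#_   (q2,#)→(q0,1,+1)
state=q0 head=6 tape=___1_1[#]_   (q0,#)→(q2,_,+1)
state=q2 head=7 tape=___1_1_[_]   (q2,_)→(q2,1,-1)
state=q2 head=6 tape=___1_1[_]1   (q2,_)→(q2,1,-1)
state=q2 head=5 tape=___1_[1]11   (q2,1)→(qH,1,+1)
state=qH head=6 tape=___1_1[1]1
Cell 7 holds 1 when M halts.

1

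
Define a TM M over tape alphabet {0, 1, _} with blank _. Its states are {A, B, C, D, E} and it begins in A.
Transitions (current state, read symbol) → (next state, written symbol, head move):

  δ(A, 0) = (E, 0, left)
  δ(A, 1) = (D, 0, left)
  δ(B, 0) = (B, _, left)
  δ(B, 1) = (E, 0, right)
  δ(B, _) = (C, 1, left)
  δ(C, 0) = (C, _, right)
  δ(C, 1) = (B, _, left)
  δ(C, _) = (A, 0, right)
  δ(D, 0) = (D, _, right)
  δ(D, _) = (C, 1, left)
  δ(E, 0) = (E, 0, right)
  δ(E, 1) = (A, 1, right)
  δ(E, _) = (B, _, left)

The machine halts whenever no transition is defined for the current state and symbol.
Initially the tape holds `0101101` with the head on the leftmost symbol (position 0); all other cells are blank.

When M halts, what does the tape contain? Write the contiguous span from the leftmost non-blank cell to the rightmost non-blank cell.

state=A head=0 tape=___[0]101101   (A,0)→(E,0,left)
state=E head=-1 tape=__[_]0101101   (E,_)→(B,_,left)
state=B head=-2 tape=_[_]_0101101   (B,_)→(C,1,left)
state=C head=-3 tape=[_]1_0101101   (C,_)→(A,0,right)
state=A head=-2 tape=0[1]_0101101   (A,1)→(D,0,left)
state=D head=-3 tape=[0]0_0101101   (D,0)→(D,_,right)
state=D head=-2 tape=_[0]_0101101   (D,0)→(D,_,right)
state=D head=-1 tape=__[_]0101101   (D,_)→(C,1,left)
state=C head=-2 tape=_[_]10101101   (C,_)→(A,0,right)
state=A head=-1 tape=_0[1]0101101   (A,1)→(D,0,left)
state=D head=-2 tape=_[0]00101101   (D,0)→(D,_,right)
state=D head=-1 tape=__[0]0101101   (D,0)→(D,_,right)
state=D head=0 tape=___[0]101101   (D,0)→(D,_,right)
state=D head=1 tape=____[1]01101
The non-blank tape span at halt is 101101.

101101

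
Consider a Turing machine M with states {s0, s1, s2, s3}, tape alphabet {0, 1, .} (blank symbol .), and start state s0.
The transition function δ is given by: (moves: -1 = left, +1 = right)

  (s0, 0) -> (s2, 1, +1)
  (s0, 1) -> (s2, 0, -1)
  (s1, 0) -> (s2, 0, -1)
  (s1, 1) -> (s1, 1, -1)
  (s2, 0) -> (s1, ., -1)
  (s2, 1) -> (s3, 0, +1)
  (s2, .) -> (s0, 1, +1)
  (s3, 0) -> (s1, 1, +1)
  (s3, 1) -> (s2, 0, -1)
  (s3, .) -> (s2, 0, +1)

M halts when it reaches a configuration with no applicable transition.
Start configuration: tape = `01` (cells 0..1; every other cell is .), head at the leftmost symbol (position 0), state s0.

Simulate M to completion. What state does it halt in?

s0

state=s0 head=0 tape=[0]1...   (s0,0)→(s2,1,+1)
state=s2 head=1 tape=1[1]...   (s2,1)→(s3,0,+1)
state=s3 head=2 tape=10[.]..   (s3,.)→(s2,0,+1)
state=s2 head=3 tape=100[.].   (s2,.)→(s0,1,+1)
state=s0 head=4 tape=1001[.]
No transition is defined for (s0, .); M halts in state s0.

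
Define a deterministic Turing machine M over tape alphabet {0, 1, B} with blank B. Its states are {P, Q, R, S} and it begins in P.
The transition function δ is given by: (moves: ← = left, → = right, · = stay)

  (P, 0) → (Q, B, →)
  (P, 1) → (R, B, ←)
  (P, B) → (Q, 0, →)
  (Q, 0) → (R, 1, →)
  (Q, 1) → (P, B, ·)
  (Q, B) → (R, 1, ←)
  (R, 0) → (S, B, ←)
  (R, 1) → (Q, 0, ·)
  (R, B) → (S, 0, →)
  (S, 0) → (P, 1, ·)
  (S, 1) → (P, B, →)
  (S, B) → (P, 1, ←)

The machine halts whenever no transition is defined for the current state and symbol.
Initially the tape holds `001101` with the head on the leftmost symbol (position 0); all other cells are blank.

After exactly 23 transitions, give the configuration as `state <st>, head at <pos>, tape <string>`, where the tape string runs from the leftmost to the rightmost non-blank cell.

state P, head at 2, tape 111B11

state=P head=0 tape=[0]01101B   (P,0)→(Q,B,→)
state=Q head=1 tape=B[0]1101B   (Q,0)→(R,1,→)
state=R head=2 tape=B1[1]101B   (R,1)→(Q,0,·)
state=Q head=2 tape=B1[0]101B   (Q,0)→(R,1,→)
state=R head=3 tape=B11[1]01B   (R,1)→(Q,0,·)
state=Q head=3 tape=B11[0]01B   (Q,0)→(R,1,→)
state=R head=4 tape=B111[0]1B   (R,0)→(S,B,←)
state=S head=3 tape=B11[1]B1B   (S,1)→(P,B,→)
state=P head=4 tape=B11B[B]1B   (P,B)→(Q,0,→)
state=Q head=5 tape=B11B0[1]B   (Q,1)→(P,B,·)
state=P head=5 tape=B11B0[B]B   (P,B)→(Q,0,→)
state=Q head=6 tape=B11B00[B]   (Q,B)→(R,1,←)
state=R head=5 tape=B11B0[0]1   (R,0)→(S,B,←)
state=S head=4 tape=B11B[0]B1   (S,0)→(P,1,·)
state=P head=4 tape=B11B[1]B1   (P,1)→(R,B,←)
state=R head=3 tape=B11[B]BB1   (R,B)→(S,0,→)
state=S head=4 tape=B110[B]B1   (S,B)→(P,1,←)
state=P head=3 tape=B11[0]1B1   (P,0)→(Q,B,→)
state=Q head=4 tape=B11B[1]B1   (Q,1)→(P,B,·)
state=P head=4 tape=B11B[B]B1   (P,B)→(Q,0,→)
state=Q head=5 tape=B11B0[B]1   (Q,B)→(R,1,←)
state=R head=4 tape=B11B[0]11   (R,0)→(S,B,←)
state=S head=3 tape=B11[B]B11   (S,B)→(P,1,←)
state=P head=2 tape=B1[1]1B11
After 23 steps: state P, head at 2, tape 111B11.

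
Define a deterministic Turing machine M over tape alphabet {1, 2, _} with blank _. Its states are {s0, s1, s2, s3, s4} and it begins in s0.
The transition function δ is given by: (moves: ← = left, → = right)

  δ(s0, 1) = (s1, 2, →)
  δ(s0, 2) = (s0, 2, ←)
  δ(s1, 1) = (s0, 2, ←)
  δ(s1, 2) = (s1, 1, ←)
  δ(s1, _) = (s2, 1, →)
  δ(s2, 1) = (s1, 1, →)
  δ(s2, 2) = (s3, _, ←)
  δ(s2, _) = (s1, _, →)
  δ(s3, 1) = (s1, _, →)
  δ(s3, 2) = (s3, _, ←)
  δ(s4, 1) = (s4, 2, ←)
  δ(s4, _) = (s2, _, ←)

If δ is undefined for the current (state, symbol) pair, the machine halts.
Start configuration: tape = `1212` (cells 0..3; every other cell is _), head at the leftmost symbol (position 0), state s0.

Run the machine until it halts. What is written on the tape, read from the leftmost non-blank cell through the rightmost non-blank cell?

s0 | __[1]212   read 1 → write 2, move →, go to s1
s1 | __2[2]12   read 2 → write 1, move ←, go to s1
s1 | __[2]112   read 2 → write 1, move ←, go to s1
s1 | _[_]1112   read _ → write 1, move →, go to s2
s2 | _1[1]112   read 1 → write 1, move →, go to s1
s1 | _11[1]12   read 1 → write 2, move ←, go to s0
s0 | _1[1]212   read 1 → write 2, move →, go to s1
s1 | _12[2]12   read 2 → write 1, move ←, go to s1
s1 | _1[2]112   read 2 → write 1, move ←, go to s1
s1 | _[1]1112   read 1 → write 2, move ←, go to s0
s0 | [_]21112
The non-blank tape span at halt is 21112.

21112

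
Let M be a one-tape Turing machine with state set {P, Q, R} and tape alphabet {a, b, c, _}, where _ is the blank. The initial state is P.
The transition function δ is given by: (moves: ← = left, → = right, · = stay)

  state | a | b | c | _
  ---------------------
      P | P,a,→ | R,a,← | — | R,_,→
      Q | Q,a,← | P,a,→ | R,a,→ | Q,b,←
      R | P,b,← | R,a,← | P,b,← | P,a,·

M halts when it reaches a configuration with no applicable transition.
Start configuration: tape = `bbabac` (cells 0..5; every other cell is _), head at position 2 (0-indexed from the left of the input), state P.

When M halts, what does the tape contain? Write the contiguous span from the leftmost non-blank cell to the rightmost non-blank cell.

aaaaaaac

state=P head=2 tape=__bb[a]bac   (P,a)→(P,a,→)
state=P head=3 tape=__bba[b]ac   (P,b)→(R,a,←)
state=R head=2 tape=__bb[a]aac   (R,a)→(P,b,←)
state=P head=1 tape=__b[b]baac   (P,b)→(R,a,←)
state=R head=0 tape=__[b]abaac   (R,b)→(R,a,←)
state=R head=-1 tape=_[_]aabaac   (R,_)→(P,a,·)
state=P head=-1 tape=_[a]aabaac   (P,a)→(P,a,→)
state=P head=0 tape=_a[a]abaac   (P,a)→(P,a,→)
state=P head=1 tape=_aa[a]baac   (P,a)→(P,a,→)
state=P head=2 tape=_aaa[b]aac   (P,b)→(R,a,←)
state=R head=1 tape=_aa[a]aaac   (R,a)→(P,b,←)
state=P head=0 tape=_a[a]baaac   (P,a)→(P,a,→)
state=P head=1 tape=_aa[b]aaac   (P,b)→(R,a,←)
state=R head=0 tape=_a[a]aaaac   (R,a)→(P,b,←)
state=P head=-1 tape=_[a]baaaac   (P,a)→(P,a,→)
state=P head=0 tape=_a[b]aaaac   (P,b)→(R,a,←)
state=R head=-1 tape=_[a]aaaaac   (R,a)→(P,b,←)
state=P head=-2 tape=[_]baaaaac   (P,_)→(R,_,→)
state=R head=-1 tape=_[b]aaaaac   (R,b)→(R,a,←)
state=R head=-2 tape=[_]aaaaaac   (R,_)→(P,a,·)
state=P head=-2 tape=[a]aaaaaac   (P,a)→(P,a,→)
state=P head=-1 tape=a[a]aaaaac   (P,a)→(P,a,→)
state=P head=0 tape=aa[a]aaaac   (P,a)→(P,a,→)
state=P head=1 tape=aaa[a]aaac   (P,a)→(P,a,→)
state=P head=2 tape=aaaa[a]aac   (P,a)→(P,a,→)
state=P head=3 tape=aaaaa[a]ac   (P,a)→(P,a,→)
state=P head=4 tape=aaaaaa[a]c   (P,a)→(P,a,→)
state=P head=5 tape=aaaaaaa[c]
The non-blank tape span at halt is aaaaaaac.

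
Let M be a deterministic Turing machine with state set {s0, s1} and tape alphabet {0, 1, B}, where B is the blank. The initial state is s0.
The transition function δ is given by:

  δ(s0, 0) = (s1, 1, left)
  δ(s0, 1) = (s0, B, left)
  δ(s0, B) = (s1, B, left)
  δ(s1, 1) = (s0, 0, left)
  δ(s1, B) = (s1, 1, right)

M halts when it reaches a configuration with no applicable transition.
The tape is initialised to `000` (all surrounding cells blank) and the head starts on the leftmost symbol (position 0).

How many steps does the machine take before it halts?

8

s0 | BBB[0]00   read 0 → write 1, move left, go to s1
s1 | BB[B]100   read B → write 1, move right, go to s1
s1 | BB1[1]00   read 1 → write 0, move left, go to s0
s0 | BB[1]000   read 1 → write B, move left, go to s0
s0 | B[B]B000   read B → write B, move left, go to s1
s1 | [B]BB000   read B → write 1, move right, go to s1
s1 | 1[B]B000   read B → write 1, move right, go to s1
s1 | 11[B]000   read B → write 1, move right, go to s1
s1 | 111[0]00
M halts after 8 transitions.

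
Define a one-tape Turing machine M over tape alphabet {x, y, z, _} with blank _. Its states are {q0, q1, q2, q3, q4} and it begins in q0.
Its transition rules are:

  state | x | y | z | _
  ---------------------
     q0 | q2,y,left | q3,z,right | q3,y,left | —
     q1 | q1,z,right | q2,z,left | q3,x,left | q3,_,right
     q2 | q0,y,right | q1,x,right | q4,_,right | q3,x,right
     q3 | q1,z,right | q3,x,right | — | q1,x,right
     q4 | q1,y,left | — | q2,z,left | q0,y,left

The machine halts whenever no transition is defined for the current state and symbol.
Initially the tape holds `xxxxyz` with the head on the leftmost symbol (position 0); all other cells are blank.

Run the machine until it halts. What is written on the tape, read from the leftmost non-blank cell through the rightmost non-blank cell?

q0 | _[x]xxxyz   read x → write y, move left, go to q2
q2 | [_]yxxxyz   read _ → write x, move right, go to q3
q3 | x[y]xxxyz   read y → write x, move right, go to q3
q3 | xx[x]xxyz   read x → write z, move right, go to q1
q1 | xxz[x]xyz   read x → write z, move right, go to q1
q1 | xxzz[x]yz   read x → write z, move right, go to q1
q1 | xxzzz[y]z   read y → write z, move left, go to q2
q2 | xxzz[z]zz   read z → write _, move right, go to q4
q4 | xxzz_[z]z   read z → write z, move left, go to q2
q2 | xxzz[_]zz   read _ → write x, move right, go to q3
q3 | xxzzx[z]z
The non-blank tape span at halt is xxzzxzz.

xxzzxzz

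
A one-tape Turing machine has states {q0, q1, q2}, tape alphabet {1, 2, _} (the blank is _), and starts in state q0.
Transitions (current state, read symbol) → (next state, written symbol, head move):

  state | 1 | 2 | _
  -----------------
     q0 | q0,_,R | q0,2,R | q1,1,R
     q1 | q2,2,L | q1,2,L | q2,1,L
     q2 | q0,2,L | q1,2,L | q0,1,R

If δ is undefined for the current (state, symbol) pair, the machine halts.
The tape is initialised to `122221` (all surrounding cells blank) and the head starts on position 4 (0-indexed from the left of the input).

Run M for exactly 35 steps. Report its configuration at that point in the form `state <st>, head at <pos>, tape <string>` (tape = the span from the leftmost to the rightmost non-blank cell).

q0 | _1222[2]1____   read 2 → write 2, move R, go to q0
q0 | _12222[1]____   read 1 → write _, move R, go to q0
q0 | _12222_[_]___   read _ → write 1, move R, go to q1
q1 | _12222_1[_]__   read _ → write 1, move L, go to q2
q2 | _12222_[1]1__   read 1 → write 2, move L, go to q0
q0 | _12222[_]21__   read _ → write 1, move R, go to q1
q1 | _122221[2]1__   read 2 → write 2, move L, go to q1
q1 | _12222[1]21__   read 1 → write 2, move L, go to q2
q2 | _1222[2]221__   read 2 → write 2, move L, go to q1
q1 | _122[2]2221__   read 2 → write 2, move L, go to q1
q1 | _12[2]22221__   read 2 → write 2, move L, go to q1
q1 | _1[2]222221__   read 2 → write 2, move L, go to q1
q1 | _[1]2222221__   read 1 → write 2, move L, go to q2
q2 | [_]22222221__   read _ → write 1, move R, go to q0
q0 | 1[2]2222221__   read 2 → write 2, move R, go to q0
q0 | 12[2]222221__   read 2 → write 2, move R, go to q0
q0 | 122[2]22221__   read 2 → write 2, move R, go to q0
q0 | 1222[2]2221__   read 2 → write 2, move R, go to q0
q0 | 12222[2]221__   read 2 → write 2, move R, go to q0
q0 | 122222[2]21__   read 2 → write 2, move R, go to q0
q0 | 1222222[2]1__   read 2 → write 2, move R, go to q0
q0 | 12222222[1]__   read 1 → write _, move R, go to q0
q0 | 12222222_[_]_   read _ → write 1, move R, go to q1
q1 | 12222222_1[_]   read _ → write 1, move L, go to q2
q2 | 12222222_[1]1   read 1 → write 2, move L, go to q0
q0 | 12222222[_]21   read _ → write 1, move R, go to q1
q1 | 122222221[2]1   read 2 → write 2, move L, go to q1
q1 | 12222222[1]21   read 1 → write 2, move L, go to q2
q2 | 1222222[2]221   read 2 → write 2, move L, go to q1
q1 | 122222[2]2221   read 2 → write 2, move L, go to q1
q1 | 12222[2]22221   read 2 → write 2, move L, go to q1
q1 | 1222[2]222221   read 2 → write 2, move L, go to q1
q1 | 122[2]2222221   read 2 → write 2, move L, go to q1
q1 | 12[2]22222221   read 2 → write 2, move L, go to q1
q1 | 1[2]222222221   read 2 → write 2, move L, go to q1
q1 | [1]2222222221
After 35 steps: state q1, head at -1, tape 12222222221.

state q1, head at -1, tape 12222222221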